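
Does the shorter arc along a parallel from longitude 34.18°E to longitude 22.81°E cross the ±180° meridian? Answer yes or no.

Signed shortest Δλ = ((22.81 − 34.18 + 180) mod 360) − 180 = -11.37°.
Going west by 11.37° from +34.18° reaches +22.81° without touching 180°.

No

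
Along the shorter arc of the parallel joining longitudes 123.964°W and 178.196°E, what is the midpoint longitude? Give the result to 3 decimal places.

Signed shortest Δλ from -123.964° to +178.196° is -57.840°.
Midpoint longitude = -123.964° + (-57.840°)/2 = -123.964° − 28.920° = -152.884°.
(The naïve average (-123.964 + +178.196)/2 = 27.116° is on the wrong side of the globe.)

152.884°W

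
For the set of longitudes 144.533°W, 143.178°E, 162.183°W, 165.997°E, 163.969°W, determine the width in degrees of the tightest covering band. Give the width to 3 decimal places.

Sort the longitudes: -163.969°, -162.183°, -144.533°, +143.178°, +165.997°.
Eastward gaps between consecutive values (wrapping around): 1.786°, 17.650°, 287.711°, 22.819°, 30.034°.
Largest gap = 287.711° ⇒ minimal covering band is its complement: 360° − 287.711° = 72.289°.
Band runs from +143.178° eastward to -144.533°, crossing the antimeridian.

72.289°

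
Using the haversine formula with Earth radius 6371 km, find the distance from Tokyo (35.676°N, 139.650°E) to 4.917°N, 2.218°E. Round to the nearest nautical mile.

7391 nmi

Δλ = 2.218 − 139.650 = -137.432°.
Δφ = 4.917 − 35.676 = -30.759°.
a = sin²(Δφ/2) + cos φ₁ · cos φ₂ · sin²(Δλ/2) = 0.773035.
c = 2·atan2(√a, √(1−a)) = 2.14846 rad → d = 6371·c ≈ 13687.85 km ≈ 7390.85 nmi.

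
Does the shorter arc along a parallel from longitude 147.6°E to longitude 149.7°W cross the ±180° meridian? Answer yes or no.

Yes

Naïve |-149.7 − 147.6| = 297.3° > 180°, so the shorter arc goes the other way round — across 180°.
Signed shortest Δλ = ((-149.7 − 147.6 + 180) mod 360) − 180 = 62.7°.
Going east by 62.7° from +147.6° passes through 180° before reaching -149.7°.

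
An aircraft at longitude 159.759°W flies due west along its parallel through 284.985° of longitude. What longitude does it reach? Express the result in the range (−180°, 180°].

84.744°W

Start at -159.759°; shift −284.985° → -444.744°.
-444.744° lies outside (−180°, 180°]; add 360° → -84.744°.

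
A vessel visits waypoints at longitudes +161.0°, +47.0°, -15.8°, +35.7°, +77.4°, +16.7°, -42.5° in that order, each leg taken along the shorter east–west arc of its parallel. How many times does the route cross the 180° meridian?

0

Leg 1: +161.0° → +47.0°, shortest Δλ = -114.0° (west) — does not cross 180°.
Leg 2: +47.0° → -15.8°, shortest Δλ = -62.8° (west) — does not cross 180°.
Leg 3: -15.8° → +35.7°, shortest Δλ = 51.5° (east) — does not cross 180°.
Leg 4: +35.7° → +77.4°, shortest Δλ = 41.7° (east) — does not cross 180°.
Leg 5: +77.4° → +16.7°, shortest Δλ = -60.7° (west) — does not cross 180°.
Leg 6: +16.7° → -42.5°, shortest Δλ = -59.2° (west) — does not cross 180°.
Total crossings: 0.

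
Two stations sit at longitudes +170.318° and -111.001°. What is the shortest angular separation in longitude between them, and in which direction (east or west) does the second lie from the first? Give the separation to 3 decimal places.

Raw difference: -111.001 − 170.318 = -281.319°.
Normalise into (−180°, 180°]: -281.319° + 360° = 78.681°.
Positive ⇒ the second point lies to the east; separation 78.681°.

78.681° east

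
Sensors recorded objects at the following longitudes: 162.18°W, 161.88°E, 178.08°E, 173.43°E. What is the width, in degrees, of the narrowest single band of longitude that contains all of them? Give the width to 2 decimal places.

Sort the longitudes: -162.18°, +161.88°, +173.43°, +178.08°.
Eastward gaps between consecutive values (wrapping around): 324.06°, 11.55°, 4.65°, 19.74°.
Largest gap = 324.06° ⇒ minimal covering band is its complement: 360° − 324.06° = 35.94°.
Band runs from +161.88° eastward to -162.18°, crossing the antimeridian.

35.94°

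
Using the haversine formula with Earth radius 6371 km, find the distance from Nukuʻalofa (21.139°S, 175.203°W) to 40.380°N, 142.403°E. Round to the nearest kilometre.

Δλ = 142.403 − -175.203 = 317.606°; wrapped into (−180°, 180°]: -42.394°.
Δφ = 40.380 − -21.139 = 61.519°.
a = sin²(Δφ/2) + cos φ₁ · cos φ₂ · sin²(Δλ/2) = 0.354456.
c = 2·atan2(√a, √(1−a)) = 1.27543 rad → d = 6371·c ≈ 8125.77 km.

8126 km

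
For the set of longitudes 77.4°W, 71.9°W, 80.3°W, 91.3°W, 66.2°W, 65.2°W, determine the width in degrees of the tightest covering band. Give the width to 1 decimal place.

26.1°

Sort the longitudes: -91.3°, -80.3°, -77.4°, -71.9°, -66.2°, -65.2°.
Eastward gaps between consecutive values (wrapping around): 11.0°, 2.9°, 5.5°, 5.7°, 1.0°, 333.9°.
Largest gap = 333.9° ⇒ minimal covering band is its complement: 360° − 333.9° = 26.1°.
Band runs from -91.3° eastward to -65.2°.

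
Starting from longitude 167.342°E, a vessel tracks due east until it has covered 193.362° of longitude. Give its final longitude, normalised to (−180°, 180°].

Start at +167.342°; shift +193.362° → +360.704°.
+360.704° lies outside (−180°, 180°]; subtract 360° → +0.704°.

0.704°E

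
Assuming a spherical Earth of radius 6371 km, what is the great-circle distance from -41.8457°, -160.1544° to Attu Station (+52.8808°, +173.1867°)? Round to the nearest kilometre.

10839 km

Δλ = 173.1867 − -160.1544 = 333.3411°; wrapped into (−180°, 180°]: -26.6589°.
Δφ = 52.8808 − -41.8457 = 94.7265°.
a = sin²(Δφ/2) + cos φ₁ · cos φ₂ · sin²(Δλ/2) = 0.565095.
c = 2·atan2(√a, √(1−a)) = 1.70136 rad → d = 6371·c ≈ 10839.35 km.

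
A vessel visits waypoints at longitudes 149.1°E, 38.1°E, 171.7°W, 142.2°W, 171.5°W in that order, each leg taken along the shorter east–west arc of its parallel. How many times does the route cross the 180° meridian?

1

Leg 1: +149.1° → +38.1°, shortest Δλ = -111.0° (west) — does not cross 180°.
Leg 2: +38.1° → -171.7°, shortest Δλ = 150.2° (east) — crosses 180°.
Leg 3: -171.7° → -142.2°, shortest Δλ = 29.5° (east) — does not cross 180°.
Leg 4: -142.2° → -171.5°, shortest Δλ = -29.3° (west) — does not cross 180°.
Total crossings: 1.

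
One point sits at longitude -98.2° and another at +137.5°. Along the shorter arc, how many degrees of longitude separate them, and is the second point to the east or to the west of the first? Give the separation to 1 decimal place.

Raw difference: 137.5 − -98.2 = 235.7°.
Normalise into (−180°, 180°]: 235.7° − 360° = -124.3°.
Negative ⇒ the second point lies to the west; separation 124.3°.

124.3° west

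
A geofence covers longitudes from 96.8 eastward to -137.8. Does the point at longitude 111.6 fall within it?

Yes

Band width going east from +96.8° to -137.8°: ((-137.8 − 96.8) mod 360) = 125.4°.
Offset of +111.6° east of the west edge: ((111.6 − 96.8) mod 360) = 14.8°.
14.8° ≤ 125.4° ⇒ inside.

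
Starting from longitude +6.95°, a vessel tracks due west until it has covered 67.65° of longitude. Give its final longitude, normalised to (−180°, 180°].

-60.70°

Start at +6.95°; shift −67.65° → -60.70°.
-60.70° already lies in (−180°, 180°].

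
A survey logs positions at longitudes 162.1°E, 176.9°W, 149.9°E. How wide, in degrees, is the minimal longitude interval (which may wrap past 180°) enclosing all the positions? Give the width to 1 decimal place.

33.2°

Sort the longitudes: -176.9°, +149.9°, +162.1°.
Eastward gaps between consecutive values (wrapping around): 326.8°, 12.2°, 21.0°.
Largest gap = 326.8° ⇒ minimal covering band is its complement: 360° − 326.8° = 33.2°.
Band runs from +149.9° eastward to -176.9°, crossing the antimeridian.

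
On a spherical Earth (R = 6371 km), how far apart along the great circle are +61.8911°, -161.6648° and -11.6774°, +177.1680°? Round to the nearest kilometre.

Δλ = 177.1680 − -161.6648 = 338.8328°; wrapped into (−180°, 180°]: -21.1672°.
Δφ = -11.6774 − 61.8911 = -73.5685°.
a = sin²(Δφ/2) + cos φ₁ · cos φ₂ · sin²(Δλ/2) = 0.374131.
c = 2·atan2(√a, √(1−a)) = 1.31632 rad → d = 6371·c ≈ 8386.27 km.

8386 km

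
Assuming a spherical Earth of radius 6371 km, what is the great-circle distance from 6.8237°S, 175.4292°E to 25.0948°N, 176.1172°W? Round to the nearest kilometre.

3665 km

Δλ = -176.1172 − 175.4292 = -351.5464°; wrapped into (−180°, 180°]: 8.4536°.
Δφ = 25.0948 − -6.8237 = 31.9185°.
a = sin²(Δφ/2) + cos φ₁ · cos φ₂ · sin²(Δλ/2) = 0.080484.
c = 2·atan2(√a, √(1−a)) = 0.57530 rad → d = 6371·c ≈ 3665.21 km.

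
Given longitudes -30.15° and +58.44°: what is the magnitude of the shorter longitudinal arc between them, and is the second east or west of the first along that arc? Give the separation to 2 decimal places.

88.59° east

Raw difference: 58.44 − -30.15 = 88.59°.
Normalise into (−180°, 180°]: 88.59° stays 88.59°.
Positive ⇒ the second point lies to the east; separation 88.59°.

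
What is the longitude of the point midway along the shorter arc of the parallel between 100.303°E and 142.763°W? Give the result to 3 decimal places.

Signed shortest Δλ from +100.303° to -142.763° is +116.934°.
Midpoint longitude = +100.303° + (+116.934°)/2 = +100.303° + 58.467° = +158.770°.
(The naïve average (+100.303 + -142.763)/2 = -21.23° is on the wrong side of the globe.)

158.770°E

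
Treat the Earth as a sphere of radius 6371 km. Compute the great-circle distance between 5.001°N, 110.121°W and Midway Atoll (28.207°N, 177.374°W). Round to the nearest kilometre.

7520 km

Δλ = -177.374 − -110.121 = -67.253°.
Δφ = 28.207 − 5.001 = 23.206°.
a = sin²(Δφ/2) + cos φ₁ · cos φ₂ · sin²(Δλ/2) = 0.309675.
c = 2·atan2(√a, √(1−a)) = 1.18030 rad → d = 6371·c ≈ 7519.67 km.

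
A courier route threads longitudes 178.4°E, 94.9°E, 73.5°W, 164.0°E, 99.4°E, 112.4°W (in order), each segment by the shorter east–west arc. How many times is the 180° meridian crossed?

2

Leg 1: +178.4° → +94.9°, shortest Δλ = -83.5° (west) — does not cross 180°.
Leg 2: +94.9° → -73.5°, shortest Δλ = -168.4° (west) — does not cross 180°.
Leg 3: -73.5° → +164.0°, shortest Δλ = -122.5° (west) — crosses 180°.
Leg 4: +164.0° → +99.4°, shortest Δλ = -64.6° (west) — does not cross 180°.
Leg 5: +99.4° → -112.4°, shortest Δλ = 148.2° (east) — crosses 180°.
Total crossings: 2.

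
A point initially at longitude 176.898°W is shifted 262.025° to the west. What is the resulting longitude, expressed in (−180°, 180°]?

78.923°W

Start at -176.898°; shift −262.025° → -438.923°.
-438.923° lies outside (−180°, 180°]; add 360° → -78.923°.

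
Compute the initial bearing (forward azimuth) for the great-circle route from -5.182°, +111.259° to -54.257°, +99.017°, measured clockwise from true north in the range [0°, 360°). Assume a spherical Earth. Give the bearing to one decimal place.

Δλ = 99.017 − 111.259 = -12.242°.
θ = atan2( sin Δλ · cos φ₂ , cos φ₁ · sin φ₂ − sin φ₁ · cos φ₂ · cos Δλ )
  = atan2(-0.12386, -0.75677) = -170.705° → normalised to [0°, 360°): 189.295°.

189.3°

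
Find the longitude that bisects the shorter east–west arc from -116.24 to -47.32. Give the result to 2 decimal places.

-81.78°

Signed shortest Δλ from -116.24° to -47.32° is +68.92°.
Midpoint longitude = -116.24° + (+68.92°)/2 = -116.24° + 34.46° = -81.78°.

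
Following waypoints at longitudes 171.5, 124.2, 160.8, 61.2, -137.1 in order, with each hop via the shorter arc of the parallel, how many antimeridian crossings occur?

1

Leg 1: +171.5° → +124.2°, shortest Δλ = -47.3° (west) — does not cross 180°.
Leg 2: +124.2° → +160.8°, shortest Δλ = 36.6° (east) — does not cross 180°.
Leg 3: +160.8° → +61.2°, shortest Δλ = -99.6° (west) — does not cross 180°.
Leg 4: +61.2° → -137.1°, shortest Δλ = 161.7° (east) — crosses 180°.
Total crossings: 1.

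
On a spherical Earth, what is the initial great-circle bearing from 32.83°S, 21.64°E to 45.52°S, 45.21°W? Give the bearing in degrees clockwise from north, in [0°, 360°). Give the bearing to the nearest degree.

Δλ = -45.21 − 21.64 = -66.85°.
θ = atan2( sin Δλ · cos φ₂ , cos φ₁ · sin φ₂ − sin φ₁ · cos φ₂ · cos Δλ )
  = atan2(-0.64424, -0.45020) = -124.946° → normalised to [0°, 360°): 235.054°.

235°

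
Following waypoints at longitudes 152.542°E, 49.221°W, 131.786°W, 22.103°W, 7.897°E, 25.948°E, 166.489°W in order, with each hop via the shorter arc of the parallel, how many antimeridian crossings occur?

Leg 1: +152.542° → -49.221°, shortest Δλ = 158.237° (east) — crosses 180°.
Leg 2: -49.221° → -131.786°, shortest Δλ = -82.565° (west) — does not cross 180°.
Leg 3: -131.786° → -22.103°, shortest Δλ = 109.683° (east) — does not cross 180°.
Leg 4: -22.103° → +7.897°, shortest Δλ = 30.0° (east) — does not cross 180°.
Leg 5: +7.897° → +25.948°, shortest Δλ = 18.051° (east) — does not cross 180°.
Leg 6: +25.948° → -166.489°, shortest Δλ = 167.563° (east) — crosses 180°.
Total crossings: 2.

2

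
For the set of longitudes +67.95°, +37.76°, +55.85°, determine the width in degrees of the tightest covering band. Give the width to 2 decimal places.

Sort the longitudes: +37.76°, +55.85°, +67.95°.
Eastward gaps between consecutive values (wrapping around): 18.09°, 12.10°, 329.81°.
Largest gap = 329.81° ⇒ minimal covering band is its complement: 360° − 329.81° = 30.19°.
Band runs from +37.76° eastward to +67.95°.

30.19°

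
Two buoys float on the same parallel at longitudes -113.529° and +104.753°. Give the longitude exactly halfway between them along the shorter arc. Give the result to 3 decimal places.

Signed shortest Δλ from -113.529° to +104.753° is -141.718°.
Midpoint longitude = -113.529° + (-141.718°)/2 = -113.529° − 70.859° = -184.388°.
Normalise into (−180°, 180°]: +175.612°.
(The naïve average (-113.529 + +104.753)/2 = -4.388° is on the wrong side of the globe.)

+175.612°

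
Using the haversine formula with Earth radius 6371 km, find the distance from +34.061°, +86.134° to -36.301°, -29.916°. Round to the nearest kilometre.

Δλ = -29.916 − 86.134 = -116.050°.
Δφ = -36.301 − 34.061 = -70.362°.
a = sin²(Δφ/2) + cos φ₁ · cos φ₂ · sin²(Δλ/2) = 0.812392.
c = 2·atan2(√a, √(1−a)) = 2.24565 rad → d = 6371·c ≈ 14307.05 km.

14307 km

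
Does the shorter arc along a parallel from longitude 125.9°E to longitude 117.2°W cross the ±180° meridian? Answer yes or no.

Naïve |-117.2 − 125.9| = 243.1° > 180°, so the shorter arc goes the other way round — across 180°.
Signed shortest Δλ = ((-117.2 − 125.9 + 180) mod 360) − 180 = 116.9°.
Going east by 116.9° from +125.9° passes through 180° before reaching -117.2°.

Yes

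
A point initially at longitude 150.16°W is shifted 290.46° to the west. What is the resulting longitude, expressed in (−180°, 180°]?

80.62°W

Start at -150.16°; shift −290.46° → -440.62°.
-440.62° lies outside (−180°, 180°]; add 360° → -80.62°.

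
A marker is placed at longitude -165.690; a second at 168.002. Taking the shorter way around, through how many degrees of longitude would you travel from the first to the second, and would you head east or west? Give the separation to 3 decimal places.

Raw difference: 168.002 − -165.690 = 333.692°.
Normalise into (−180°, 180°]: 333.692° − 360° = -26.308°.
Negative ⇒ the second point lies to the west; separation 26.308°.

26.308° west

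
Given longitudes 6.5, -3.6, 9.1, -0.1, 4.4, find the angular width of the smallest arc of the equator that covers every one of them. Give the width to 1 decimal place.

12.7°

Sort the longitudes: -3.6°, -0.1°, +4.4°, +6.5°, +9.1°.
Eastward gaps between consecutive values (wrapping around): 3.5°, 4.5°, 2.1°, 2.6°, 347.3°.
Largest gap = 347.3° ⇒ minimal covering band is its complement: 360° − 347.3° = 12.7°.
Band runs from -3.6° eastward to +9.1°.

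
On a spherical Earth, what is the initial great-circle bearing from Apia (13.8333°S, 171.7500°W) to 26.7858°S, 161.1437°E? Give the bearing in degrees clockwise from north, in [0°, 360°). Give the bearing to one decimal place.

238.7°

Δλ = 161.1437 − -171.7500 = 332.8937°; wrapped into (−180°, 180°]: -27.1063°.
θ = atan2( sin Δλ · cos φ₂ , cos φ₁ · sin φ₂ − sin φ₁ · cos φ₂ · cos Δλ )
  = atan2(-0.40675, -0.24759) = -121.329° → normalised to [0°, 360°): 238.671°.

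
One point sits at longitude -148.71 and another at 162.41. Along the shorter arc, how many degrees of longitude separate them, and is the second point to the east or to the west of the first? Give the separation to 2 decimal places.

Raw difference: 162.41 − -148.71 = 311.12°.
Normalise into (−180°, 180°]: 311.12° − 360° = -48.88°.
Negative ⇒ the second point lies to the west; separation 48.88°.

48.88° west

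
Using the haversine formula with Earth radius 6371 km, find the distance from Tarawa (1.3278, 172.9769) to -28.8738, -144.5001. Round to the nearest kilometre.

5632 km

Δλ = -144.5001 − 172.9769 = -317.4770°; wrapped into (−180°, 180°]: 42.5230°.
Δφ = -28.8738 − 1.3278 = -30.2016°.
a = sin²(Δφ/2) + cos φ₁ · cos φ₂ · sin²(Δλ/2) = 0.182989.
c = 2·atan2(√a, √(1−a)) = 0.88405 rad → d = 6371·c ≈ 5632.30 km.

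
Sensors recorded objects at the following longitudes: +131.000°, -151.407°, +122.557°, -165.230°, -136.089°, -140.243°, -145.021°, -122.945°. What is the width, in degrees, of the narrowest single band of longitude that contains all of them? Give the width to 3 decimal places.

114.498°

Sort the longitudes: -165.230°, -151.407°, -145.021°, -140.243°, -136.089°, -122.945°, +122.557°, +131.000°.
Eastward gaps between consecutive values (wrapping around): 13.823°, 6.386°, 4.778°, 4.154°, 13.144°, 245.502°, 8.443°, 63.770°.
Largest gap = 245.502° ⇒ minimal covering band is its complement: 360° − 245.502° = 114.498°.
Band runs from +122.557° eastward to -122.945°, crossing the antimeridian.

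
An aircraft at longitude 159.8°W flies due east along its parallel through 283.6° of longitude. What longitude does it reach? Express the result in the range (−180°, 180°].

123.8°E

Start at -159.8°; shift +283.6° → +123.8°.
+123.8° already lies in (−180°, 180°].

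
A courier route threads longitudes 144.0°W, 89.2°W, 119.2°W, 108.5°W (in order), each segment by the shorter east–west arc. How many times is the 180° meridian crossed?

0

Leg 1: -144.0° → -89.2°, shortest Δλ = 54.8° (east) — does not cross 180°.
Leg 2: -89.2° → -119.2°, shortest Δλ = -30.0° (west) — does not cross 180°.
Leg 3: -119.2° → -108.5°, shortest Δλ = 10.7° (east) — does not cross 180°.
Total crossings: 0.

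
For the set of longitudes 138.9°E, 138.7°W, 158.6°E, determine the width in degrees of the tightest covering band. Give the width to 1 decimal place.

Sort the longitudes: -138.7°, +138.9°, +158.6°.
Eastward gaps between consecutive values (wrapping around): 277.6°, 19.7°, 62.7°.
Largest gap = 277.6° ⇒ minimal covering band is its complement: 360° − 277.6° = 82.4°.
Band runs from +138.9° eastward to -138.7°, crossing the antimeridian.

82.4°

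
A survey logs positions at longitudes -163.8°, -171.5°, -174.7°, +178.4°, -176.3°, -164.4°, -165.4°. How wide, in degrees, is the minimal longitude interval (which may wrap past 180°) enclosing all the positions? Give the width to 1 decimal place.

Sort the longitudes: -176.3°, -174.7°, -171.5°, -165.4°, -164.4°, -163.8°, +178.4°.
Eastward gaps between consecutive values (wrapping around): 1.6°, 3.2°, 6.1°, 1.0°, 0.6°, 342.2°, 5.3°.
Largest gap = 342.2° ⇒ minimal covering band is its complement: 360° − 342.2° = 17.8°.
Band runs from +178.4° eastward to -163.8°, crossing the antimeridian.

17.8°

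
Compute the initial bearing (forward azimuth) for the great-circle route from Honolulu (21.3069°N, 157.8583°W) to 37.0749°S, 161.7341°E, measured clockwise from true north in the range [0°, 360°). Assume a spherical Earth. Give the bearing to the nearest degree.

Δλ = 161.7341 − -157.8583 = 319.5924°; wrapped into (−180°, 180°]: -40.4076°.
θ = atan2( sin Δλ · cos φ₂ , cos φ₁ · sin φ₂ − sin φ₁ · cos φ₂ · cos Δλ )
  = atan2(-0.51718, -0.78240) = -146.535° → normalised to [0°, 360°): 213.465°.

213°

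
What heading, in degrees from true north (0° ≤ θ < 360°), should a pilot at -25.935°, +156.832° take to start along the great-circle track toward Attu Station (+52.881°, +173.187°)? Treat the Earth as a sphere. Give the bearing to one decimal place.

9.9°

Δλ = 173.187 − 156.832 = 16.355°.
θ = atan2( sin Δλ · cos φ₂ , cos φ₁ · sin φ₂ − sin φ₁ · cos φ₂ · cos Δλ )
  = atan2(0.16993, 0.97033) = 9.933° → normalised to [0°, 360°): 9.933°.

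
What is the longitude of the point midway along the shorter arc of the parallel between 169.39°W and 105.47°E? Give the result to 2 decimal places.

Signed shortest Δλ from -169.39° to +105.47° is -85.14°.
Midpoint longitude = -169.39° + (-85.14°)/2 = -169.39° − 42.57° = -211.96°.
Normalise into (−180°, 180°]: +148.04°.
(The naïve average (-169.39 + +105.47)/2 = -31.96° is on the wrong side of the globe.)

148.04°E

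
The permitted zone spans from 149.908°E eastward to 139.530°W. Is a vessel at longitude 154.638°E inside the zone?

Yes

Band width going east from +149.908° to -139.530°: ((-139.530 − 149.908) mod 360) = 70.562°.
Offset of +154.638° east of the west edge: ((154.638 − 149.908) mod 360) = 4.730°.
4.730° ≤ 70.562° ⇒ inside.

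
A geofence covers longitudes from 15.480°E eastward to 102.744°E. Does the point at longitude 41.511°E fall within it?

Band width going east from +15.480° to +102.744°: ((102.744 − 15.480) mod 360) = 87.264°.
Offset of +41.511° east of the west edge: ((41.511 − 15.480) mod 360) = 26.031°.
26.031° ≤ 87.264° ⇒ inside.

Yes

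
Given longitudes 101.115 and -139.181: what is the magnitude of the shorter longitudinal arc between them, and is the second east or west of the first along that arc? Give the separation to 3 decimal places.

119.704° east

Raw difference: -139.181 − 101.115 = -240.296°.
Normalise into (−180°, 180°]: -240.296° + 360° = 119.704°.
Positive ⇒ the second point lies to the east; separation 119.704°.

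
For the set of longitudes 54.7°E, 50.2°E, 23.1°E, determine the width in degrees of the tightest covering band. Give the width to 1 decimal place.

Sort the longitudes: +23.1°, +50.2°, +54.7°.
Eastward gaps between consecutive values (wrapping around): 27.1°, 4.5°, 328.4°.
Largest gap = 328.4° ⇒ minimal covering band is its complement: 360° − 328.4° = 31.6°.
Band runs from +23.1° eastward to +54.7°.

31.6°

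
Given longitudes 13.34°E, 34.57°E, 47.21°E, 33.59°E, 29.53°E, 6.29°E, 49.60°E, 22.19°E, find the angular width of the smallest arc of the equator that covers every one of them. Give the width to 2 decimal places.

43.31°

Sort the longitudes: +6.29°, +13.34°, +22.19°, +29.53°, +33.59°, +34.57°, +47.21°, +49.60°.
Eastward gaps between consecutive values (wrapping around): 7.05°, 8.85°, 7.34°, 4.06°, 0.98°, 12.64°, 2.39°, 316.69°.
Largest gap = 316.69° ⇒ minimal covering band is its complement: 360° − 316.69° = 43.31°.
Band runs from +6.29° eastward to +49.60°.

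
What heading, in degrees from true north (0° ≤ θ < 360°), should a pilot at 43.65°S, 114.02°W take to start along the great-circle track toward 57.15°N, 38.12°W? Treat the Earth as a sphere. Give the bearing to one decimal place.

Δλ = -38.12 − -114.02 = 75.90°.
θ = atan2( sin Δλ · cos φ₂ , cos φ₁ · sin φ₂ − sin φ₁ · cos φ₂ · cos Δλ )
  = atan2(0.52610, 0.69908) = 36.964° → normalised to [0°, 360°): 36.964°.

37.0°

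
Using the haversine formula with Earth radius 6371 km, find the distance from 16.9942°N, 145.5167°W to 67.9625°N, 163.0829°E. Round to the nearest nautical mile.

3623 nmi

Δλ = 163.0829 − -145.5167 = 308.5996°; wrapped into (−180°, 180°]: -51.4004°.
Δφ = 67.9625 − 16.9942 = 50.9683°.
a = sin²(Δφ/2) + cos φ₁ · cos φ₂ · sin²(Δλ/2) = 0.252607.
c = 2·atan2(√a, √(1−a)) = 1.05321 rad → d = 6371·c ≈ 6709.99 km ≈ 3623.11 nmi.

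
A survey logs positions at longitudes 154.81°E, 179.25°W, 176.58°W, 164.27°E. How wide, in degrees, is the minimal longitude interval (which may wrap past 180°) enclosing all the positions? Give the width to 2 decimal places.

Sort the longitudes: -179.25°, -176.58°, +154.81°, +164.27°.
Eastward gaps between consecutive values (wrapping around): 2.67°, 331.39°, 9.46°, 16.48°.
Largest gap = 331.39° ⇒ minimal covering band is its complement: 360° − 331.39° = 28.61°.
Band runs from +154.81° eastward to -176.58°, crossing the antimeridian.

28.61°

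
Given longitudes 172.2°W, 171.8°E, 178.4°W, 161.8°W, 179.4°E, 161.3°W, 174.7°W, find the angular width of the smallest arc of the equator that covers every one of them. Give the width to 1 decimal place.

Sort the longitudes: -178.4°, -174.7°, -172.2°, -161.8°, -161.3°, +171.8°, +179.4°.
Eastward gaps between consecutive values (wrapping around): 3.7°, 2.5°, 10.4°, 0.5°, 333.1°, 7.6°, 2.2°.
Largest gap = 333.1° ⇒ minimal covering band is its complement: 360° − 333.1° = 26.9°.
Band runs from +171.8° eastward to -161.3°, crossing the antimeridian.

26.9°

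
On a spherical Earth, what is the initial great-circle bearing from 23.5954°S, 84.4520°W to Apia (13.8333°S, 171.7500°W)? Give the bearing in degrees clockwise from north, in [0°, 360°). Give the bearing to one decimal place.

258.3°

Δλ = -171.7500 − -84.4520 = -87.2980°.
θ = atan2( sin Δλ · cos φ₂ , cos φ₁ · sin φ₂ − sin φ₁ · cos φ₂ · cos Δλ )
  = atan2(-0.96992, -0.20079) = -101.696° → normalised to [0°, 360°): 258.304°.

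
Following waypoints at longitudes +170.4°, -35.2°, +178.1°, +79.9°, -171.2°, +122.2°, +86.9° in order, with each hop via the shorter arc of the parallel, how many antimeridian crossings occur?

4

Leg 1: +170.4° → -35.2°, shortest Δλ = 154.4° (east) — crosses 180°.
Leg 2: -35.2° → +178.1°, shortest Δλ = -146.7° (west) — crosses 180°.
Leg 3: +178.1° → +79.9°, shortest Δλ = -98.2° (west) — does not cross 180°.
Leg 4: +79.9° → -171.2°, shortest Δλ = 108.9° (east) — crosses 180°.
Leg 5: -171.2° → +122.2°, shortest Δλ = -66.6° (west) — crosses 180°.
Leg 6: +122.2° → +86.9°, shortest Δλ = -35.3° (west) — does not cross 180°.
Total crossings: 4.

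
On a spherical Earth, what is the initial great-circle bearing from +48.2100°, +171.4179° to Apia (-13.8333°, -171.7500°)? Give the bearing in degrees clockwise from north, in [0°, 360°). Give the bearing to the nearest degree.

Δλ = -171.7500 − 171.4179 = -343.1679°; wrapped into (−180°, 180°]: 16.8321°.
θ = atan2( sin Δλ · cos φ₂ , cos φ₁ · sin φ₂ − sin φ₁ · cos φ₂ · cos Δλ )
  = atan2(0.28117, -0.85229) = 161.742° → normalised to [0°, 360°): 161.742°.

162°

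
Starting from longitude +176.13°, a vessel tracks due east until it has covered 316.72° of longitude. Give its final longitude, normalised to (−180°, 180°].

+132.85°

Start at +176.13°; shift +316.72° → +492.85°.
+492.85° lies outside (−180°, 180°]; subtract 360° → +132.85°.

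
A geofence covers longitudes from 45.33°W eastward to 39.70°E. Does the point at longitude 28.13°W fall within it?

Yes

Band width going east from -45.33° to +39.70°: ((39.70 − -45.33) mod 360) = 85.03°.
Offset of -28.13° east of the west edge: ((-28.13 − -45.33) mod 360) = 17.20°.
17.20° ≤ 85.03° ⇒ inside.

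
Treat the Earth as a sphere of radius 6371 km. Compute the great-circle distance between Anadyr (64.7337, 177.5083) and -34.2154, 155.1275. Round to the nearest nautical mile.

Δλ = 155.1275 − 177.5083 = -22.3808°.
Δφ = -34.2154 − 64.7337 = -98.9491°.
a = sin²(Δφ/2) + cos φ₁ · cos φ₂ · sin²(Δλ/2) = 0.591072.
c = 2·atan2(√a, √(1−a)) = 1.75396 rad → d = 6371·c ≈ 11174.50 km ≈ 6033.74 nmi.

6034 nmi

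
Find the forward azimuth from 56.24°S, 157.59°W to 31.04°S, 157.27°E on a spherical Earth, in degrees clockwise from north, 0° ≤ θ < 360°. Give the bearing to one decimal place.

Δλ = 157.27 − -157.59 = 314.86°; wrapped into (−180°, 180°]: -45.14°.
θ = atan2( sin Δλ · cos φ₂ , cos φ₁ · sin φ₂ − sin φ₁ · cos φ₂ · cos Δλ )
  = atan2(-0.60733, 0.21591) = -70.429° → normalised to [0°, 360°): 289.571°.

289.6°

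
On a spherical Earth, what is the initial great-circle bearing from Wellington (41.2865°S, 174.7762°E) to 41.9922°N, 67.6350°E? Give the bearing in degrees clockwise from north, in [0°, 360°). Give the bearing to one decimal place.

Δλ = 67.6350 − 174.7762 = -107.1412°.
θ = atan2( sin Δλ · cos φ₂ , cos φ₁ · sin φ₂ − sin φ₁ · cos φ₂ · cos Δλ )
  = atan2(-0.71022, 0.35819) = -63.237° → normalised to [0°, 360°): 296.763°.

296.8°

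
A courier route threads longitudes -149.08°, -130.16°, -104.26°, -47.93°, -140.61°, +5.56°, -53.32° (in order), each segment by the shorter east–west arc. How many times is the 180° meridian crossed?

Leg 1: -149.08° → -130.16°, shortest Δλ = 18.92° (east) — does not cross 180°.
Leg 2: -130.16° → -104.26°, shortest Δλ = 25.9° (east) — does not cross 180°.
Leg 3: -104.26° → -47.93°, shortest Δλ = 56.33° (east) — does not cross 180°.
Leg 4: -47.93° → -140.61°, shortest Δλ = -92.68° (west) — does not cross 180°.
Leg 5: -140.61° → +5.56°, shortest Δλ = 146.17° (east) — does not cross 180°.
Leg 6: +5.56° → -53.32°, shortest Δλ = -58.88° (west) — does not cross 180°.
Total crossings: 0.

0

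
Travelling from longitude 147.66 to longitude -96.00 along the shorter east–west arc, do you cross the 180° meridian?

Yes

Naïve |-96.00 − 147.66| = 243.66° > 180°, so the shorter arc goes the other way round — across 180°.
Signed shortest Δλ = ((-96.00 − 147.66 + 180) mod 360) − 180 = 116.34°.
Going east by 116.34° from +147.66° passes through 180° before reaching -96.00°.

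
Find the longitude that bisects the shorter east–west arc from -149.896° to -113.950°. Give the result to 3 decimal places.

Signed shortest Δλ from -149.896° to -113.950° is +35.946°.
Midpoint longitude = -149.896° + (+35.946°)/2 = -149.896° + 17.973° = -131.923°.

-131.923°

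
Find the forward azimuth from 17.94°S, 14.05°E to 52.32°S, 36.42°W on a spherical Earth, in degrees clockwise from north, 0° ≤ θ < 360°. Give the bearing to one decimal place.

216.7°

Δλ = -36.42 − 14.05 = -50.47°.
θ = atan2( sin Δλ · cos φ₂ , cos φ₁ · sin φ₂ − sin φ₁ · cos φ₂ · cos Δλ )
  = atan2(-0.47145, -0.63312) = -143.327° → normalised to [0°, 360°): 216.673°.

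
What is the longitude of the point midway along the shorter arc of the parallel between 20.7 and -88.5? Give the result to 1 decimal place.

Signed shortest Δλ from +20.7° to -88.5° is -109.2°.
Midpoint longitude = +20.7° + (-109.2°)/2 = +20.7° − 54.6° = -33.9°.

-33.9°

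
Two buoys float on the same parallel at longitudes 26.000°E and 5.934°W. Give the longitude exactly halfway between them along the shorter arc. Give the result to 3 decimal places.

Signed shortest Δλ from +26.000° to -5.934° is -31.934°.
Midpoint longitude = +26.000° + (-31.934°)/2 = +26.000° − 15.967° = +10.033°.

10.033°E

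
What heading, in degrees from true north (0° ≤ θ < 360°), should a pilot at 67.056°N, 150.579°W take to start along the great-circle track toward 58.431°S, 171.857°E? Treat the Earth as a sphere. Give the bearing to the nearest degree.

204°

Δλ = 171.857 − -150.579 = 322.436°; wrapped into (−180°, 180°]: -37.564°.
θ = atan2( sin Δλ · cos φ₂ , cos φ₁ · sin φ₂ − sin φ₁ · cos φ₂ · cos Δλ )
  = atan2(-0.31917, -0.71429) = -155.924° → normalised to [0°, 360°): 204.076°.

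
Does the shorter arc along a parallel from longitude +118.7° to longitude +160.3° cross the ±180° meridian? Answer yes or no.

Signed shortest Δλ = ((160.3 − 118.7 + 180) mod 360) − 180 = 41.6°.
Going east by 41.6° from +118.7° reaches +160.3° without touching 180°.

No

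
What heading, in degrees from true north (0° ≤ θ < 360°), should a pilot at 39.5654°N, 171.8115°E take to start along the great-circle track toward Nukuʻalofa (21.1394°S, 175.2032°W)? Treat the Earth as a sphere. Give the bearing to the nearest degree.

Δλ = -175.2032 − 171.8115 = -347.0147°; wrapped into (−180°, 180°]: 12.9853°.
θ = atan2( sin Δλ · cos φ₂ , cos φ₁ · sin φ₂ − sin φ₁ · cos φ₂ · cos Δλ )
  = atan2(0.20958, -0.85692) = 166.257° → normalised to [0°, 360°): 166.257°.

166°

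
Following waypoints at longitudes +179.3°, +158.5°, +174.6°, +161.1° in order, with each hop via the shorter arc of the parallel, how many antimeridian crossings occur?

0

Leg 1: +179.3° → +158.5°, shortest Δλ = -20.8° (west) — does not cross 180°.
Leg 2: +158.5° → +174.6°, shortest Δλ = 16.1° (east) — does not cross 180°.
Leg 3: +174.6° → +161.1°, shortest Δλ = -13.5° (west) — does not cross 180°.
Total crossings: 0.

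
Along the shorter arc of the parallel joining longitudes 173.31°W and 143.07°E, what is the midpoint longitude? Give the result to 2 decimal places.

Signed shortest Δλ from -173.31° to +143.07° is -43.62°.
Midpoint longitude = -173.31° + (-43.62°)/2 = -173.31° − 21.81° = -195.12°.
Normalise into (−180°, 180°]: +164.88°.
(The naïve average (-173.31 + +143.07)/2 = -15.12° is on the wrong side of the globe.)

164.88°E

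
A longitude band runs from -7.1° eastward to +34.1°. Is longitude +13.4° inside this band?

Band width going east from -7.1° to +34.1°: ((34.1 − -7.1) mod 360) = 41.2°.
Offset of +13.4° east of the west edge: ((13.4 − -7.1) mod 360) = 20.5°.
20.5° ≤ 41.2° ⇒ inside.

Yes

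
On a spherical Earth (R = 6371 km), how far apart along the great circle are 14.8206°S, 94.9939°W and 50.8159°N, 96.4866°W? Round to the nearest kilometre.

Δλ = -96.4866 − -94.9939 = -1.4927°.
Δφ = 50.8159 − -14.8206 = 65.6365°.
a = sin²(Δφ/2) + cos φ₁ · cos φ₂ · sin²(Δλ/2) = 0.293842.
c = 2·atan2(√a, √(1−a)) = 1.14580 rad → d = 6371·c ≈ 7299.90 km.

7300 km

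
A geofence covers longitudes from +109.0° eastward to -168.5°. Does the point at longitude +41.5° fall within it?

No

Band width going east from +109.0° to -168.5°: ((-168.5 − 109.0) mod 360) = 82.5°.
Offset of +41.5° east of the west edge: ((41.5 − 109.0) mod 360) = 292.5°.
292.5° > 82.5° ⇒ outside.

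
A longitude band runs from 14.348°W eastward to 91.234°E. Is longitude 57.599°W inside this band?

Band width going east from -14.348° to +91.234°: ((91.234 − -14.348) mod 360) = 105.582°.
Offset of -57.599° east of the west edge: ((-57.599 − -14.348) mod 360) = 316.749°.
316.749° > 105.582° ⇒ outside.

No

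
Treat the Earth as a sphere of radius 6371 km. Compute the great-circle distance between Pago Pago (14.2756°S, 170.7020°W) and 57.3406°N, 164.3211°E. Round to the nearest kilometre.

Δλ = 164.3211 − -170.7020 = 335.0231°; wrapped into (−180°, 180°]: -24.9769°.
Δφ = 57.3406 − -14.2756 = 71.6162°.
a = sin²(Δφ/2) + cos φ₁ · cos φ₂ · sin²(Δλ/2) = 0.366765.
c = 2·atan2(√a, √(1−a)) = 1.30107 rad → d = 6371·c ≈ 8289.10 km.

8289 km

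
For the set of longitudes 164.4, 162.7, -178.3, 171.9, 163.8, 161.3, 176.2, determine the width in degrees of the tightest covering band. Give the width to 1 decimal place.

Sort the longitudes: -178.3°, +161.3°, +162.7°, +163.8°, +164.4°, +171.9°, +176.2°.
Eastward gaps between consecutive values (wrapping around): 339.6°, 1.4°, 1.1°, 0.6°, 7.5°, 4.3°, 5.5°.
Largest gap = 339.6° ⇒ minimal covering band is its complement: 360° − 339.6° = 20.4°.
Band runs from +161.3° eastward to -178.3°, crossing the antimeridian.

20.4°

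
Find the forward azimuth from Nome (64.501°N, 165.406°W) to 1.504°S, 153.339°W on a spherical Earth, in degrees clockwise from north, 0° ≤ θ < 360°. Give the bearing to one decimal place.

166.8°

Δλ = -153.339 − -165.406 = 12.067°.
θ = atan2( sin Δλ · cos φ₂ , cos φ₁ · sin φ₂ − sin φ₁ · cos φ₂ · cos Δλ )
  = atan2(0.20898, -0.89364) = 166.838° → normalised to [0°, 360°): 166.838°.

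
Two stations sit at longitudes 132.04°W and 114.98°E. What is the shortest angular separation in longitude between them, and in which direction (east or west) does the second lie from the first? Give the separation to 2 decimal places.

Raw difference: 114.98 − -132.04 = 247.02°.
Normalise into (−180°, 180°]: 247.02° − 360° = -112.98°.
Negative ⇒ the second point lies to the west; separation 112.98°.

112.98° west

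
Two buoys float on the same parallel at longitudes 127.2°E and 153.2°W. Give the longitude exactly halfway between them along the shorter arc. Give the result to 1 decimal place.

Signed shortest Δλ from +127.2° to -153.2° is +79.6°.
Midpoint longitude = +127.2° + (+79.6°)/2 = +127.2° + 39.8° = +167.0°.
(The naïve average (+127.2 + -153.2)/2 = -13.0° is on the wrong side of the globe.)

167.0°E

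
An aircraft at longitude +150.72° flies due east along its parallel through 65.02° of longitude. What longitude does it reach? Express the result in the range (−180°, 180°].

Start at +150.72°; shift +65.02° → +215.74°.
+215.74° lies outside (−180°, 180°]; subtract 360° → -144.26°.

-144.26°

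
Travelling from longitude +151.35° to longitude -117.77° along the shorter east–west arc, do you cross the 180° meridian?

Naïve |-117.77 − 151.35| = 269.12° > 180°, so the shorter arc goes the other way round — across 180°.
Signed shortest Δλ = ((-117.77 − 151.35 + 180) mod 360) − 180 = 90.88°.
Going east by 90.88° from +151.35° passes through 180° before reaching -117.77°.

Yes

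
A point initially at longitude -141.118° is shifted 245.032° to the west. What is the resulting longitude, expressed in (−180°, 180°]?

-26.150°

Start at -141.118°; shift −245.032° → -386.150°.
-386.150° lies outside (−180°, 180°]; add 360° → -26.150°.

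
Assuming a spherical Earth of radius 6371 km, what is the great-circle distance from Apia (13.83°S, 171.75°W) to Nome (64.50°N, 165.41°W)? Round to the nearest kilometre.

Δλ = -165.41 − -171.75 = 6.34°.
Δφ = 64.50 − -13.83 = 78.33°.
a = sin²(Δφ/2) + cos φ₁ · cos φ₂ · sin²(Δλ/2) = 0.400141.
c = 2·atan2(√a, √(1−a)) = 1.36973 rad → d = 6371·c ≈ 8726.53 km.

8727 km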